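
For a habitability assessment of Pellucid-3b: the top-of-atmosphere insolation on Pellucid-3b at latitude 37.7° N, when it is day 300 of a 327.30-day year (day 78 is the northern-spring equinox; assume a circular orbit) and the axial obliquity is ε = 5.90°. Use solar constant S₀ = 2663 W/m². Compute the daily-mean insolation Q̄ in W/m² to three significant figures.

Q̄ ≈ 594 W/m²

Solar longitude: λ_s = 360° × (300 − 78)/327.30 = 244.180°.
sin δ = sin 5.90° × sin 244.180° = -0.09253, so δ = -5.309°.
cos H₀ = −tan(+37.7°) tan(-5.309°) = 0.0718, H₀ = 1.4989 rad.
Bracket: H₀ sin φ sin δ + cos φ cos δ sin H₀ = 1.4989×0.61153×-0.09253 + 0.79122×0.99571×0.99742 = -0.084815 + 0.785793 = 0.700978.
Q̄ = (S₀/π) × [bracket] = (2663/π) × 0.700978 = 594.2 W/m².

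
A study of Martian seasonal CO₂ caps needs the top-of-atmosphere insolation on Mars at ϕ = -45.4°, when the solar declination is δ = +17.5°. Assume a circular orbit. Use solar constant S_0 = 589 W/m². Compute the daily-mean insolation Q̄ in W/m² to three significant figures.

Q̄ ≈ 69.0 W/m²

cos h₀ = −tan(-45.4°) tan(+17.500°) = 0.3197, h₀ = 1.2453 rad.
Bracket: h₀ sin ϕ sin δ + cos ϕ cos δ sin h₀ = 1.2453×-0.71203×0.30071 + 0.70215×0.95372×0.94751 = -0.266637 + 0.634504 = 0.367867.
Q̄ = (S_0/π) × [bracket] = (589/π) × 0.367867 = 68.97 W/m².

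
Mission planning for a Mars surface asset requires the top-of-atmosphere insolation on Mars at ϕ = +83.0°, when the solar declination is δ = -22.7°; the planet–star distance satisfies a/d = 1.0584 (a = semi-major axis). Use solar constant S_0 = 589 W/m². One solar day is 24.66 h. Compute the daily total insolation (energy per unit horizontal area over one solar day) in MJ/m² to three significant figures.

0.00 MJ/m²

cos h₀ = −tan(+83.0°) tan(-22.700°) = 3.4069 ≥ 1 ⇒ polar night, h₀ = 0 and Q̄ = 0.
Inverse-square distance factor (a/d)² = 1.0584² = 1.120211.
Daily total = Q̄ × 24.66 h × 3600 s/h = 0.00 MJ/m².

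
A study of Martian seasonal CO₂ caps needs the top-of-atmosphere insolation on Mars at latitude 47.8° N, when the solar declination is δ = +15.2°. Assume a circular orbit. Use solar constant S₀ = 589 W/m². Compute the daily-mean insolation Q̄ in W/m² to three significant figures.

Q̄ ≈ 184 W/m²

cos H₀ = −tan(+47.8°) tan(+15.200°) = -0.2996, H₀ = 1.8751 rad.
Bracket: H₀ sin φ sin δ + cos φ cos δ sin H₀ = 1.8751×0.74080×0.26219 + 0.67172×0.96502×0.95405 = 0.364201 + 0.618437 = 0.982638.
Q̄ = (S₀/π) × [bracket] = (589/π) × 0.982638 = 184.2 W/m².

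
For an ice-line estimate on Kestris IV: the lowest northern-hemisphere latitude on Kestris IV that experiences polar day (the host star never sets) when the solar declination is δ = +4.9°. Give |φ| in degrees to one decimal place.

|φ| = 85.1°

Polar day requires cos H₀ = −tan φ tan δ ≤ −1, i.e. tan φ tan δ ≥ 1.
The boundary is |tan φ| · |tan δ| = 1, so |φ| = 90° − |δ| = 90° − 4.9° = 85.1° in the northern hemisphere.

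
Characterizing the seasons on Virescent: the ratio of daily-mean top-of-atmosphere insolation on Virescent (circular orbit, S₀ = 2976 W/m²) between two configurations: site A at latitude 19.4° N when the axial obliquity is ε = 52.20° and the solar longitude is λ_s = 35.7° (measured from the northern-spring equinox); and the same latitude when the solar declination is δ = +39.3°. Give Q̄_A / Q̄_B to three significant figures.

Q̄_A / Q̄_B ≈ 1.00

— Configuration A (φ=+19.4°):
Solar declination: sin δ = sin ε · sin λ_s = sin 52.20° × sin 35.7° = 0.46109, so δ = +27.457°.
cos H₀ = −tan(+19.4°) tan(+27.457°) = -0.1830, H₀ = 1.7548 rad.
Bracket: H₀ sin φ sin δ + cos φ cos δ sin H₀ = 1.7548×0.33216×0.46109 + 0.94322×0.88735×0.98312 = 0.268758 + 0.822838 = 1.091596.
Q̄ = (S₀/π) × [bracket] = (2976/π) × 1.091596 = 1034.1 W/m².
— Configuration B (φ=+19.4°):
cos H₀ = −tan(+19.4°) tan(+39.300°) = -0.2882, H₀ = 1.8632 rad.
Bracket: H₀ sin φ sin δ + cos φ cos δ sin H₀ = 1.8632×0.33216×0.63338 + 0.94322×0.77384×0.95756 = 0.391987 + 0.698924 = 1.090911.
Q̄ = (S₀/π) × [bracket] = (2976/π) × 1.090911 = 1033.4 W/m².
Ratio Q̄_A / Q̄_B = 1034.1 / 1033.4 = 1.001.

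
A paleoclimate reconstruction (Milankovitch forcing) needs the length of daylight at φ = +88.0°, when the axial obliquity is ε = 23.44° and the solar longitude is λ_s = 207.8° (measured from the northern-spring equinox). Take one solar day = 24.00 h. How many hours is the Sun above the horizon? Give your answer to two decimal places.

Solar declination: sin δ = sin ε · sin λ_s = sin 23.44° × sin 207.8° = -0.18552, so δ = -10.692°.
cos H₀ = −tan φ · tan δ = 5.4065 ≥ 1, so the Sun never rises (polar night) and H₀ = 0.
Daylight = 2H₀/(2π) × 24.00 h = (0.0000/π) × 24.00 = 0.00 h.

0.00 h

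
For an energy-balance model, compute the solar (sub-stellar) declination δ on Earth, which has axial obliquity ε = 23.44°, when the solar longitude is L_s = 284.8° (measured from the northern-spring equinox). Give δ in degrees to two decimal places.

sin δ = sin ε · sin L_s = sin 23.44° × sin 284.8° = -0.384591.
δ = arcsin(-0.384591) = -22.62°.

δ = -22.62°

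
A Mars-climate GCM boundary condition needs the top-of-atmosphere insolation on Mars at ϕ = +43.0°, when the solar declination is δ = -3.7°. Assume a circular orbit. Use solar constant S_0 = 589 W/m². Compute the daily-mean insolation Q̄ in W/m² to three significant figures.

cos h₀ = −tan(+43.0°) tan(-3.700°) = 0.0603, h₀ = 1.5105 rad.
Bracket: h₀ sin ϕ sin δ + cos ϕ cos δ sin h₀ = 1.5105×0.68200×-0.06453 + 0.73135×0.99792×0.99818 = -0.066476 + 0.728501 = 0.662025.
Q̄ = (S_0/π) × [bracket] = (589/π) × 0.662025 = 124.1 W/m².

Q̄ ≈ 124 W/m²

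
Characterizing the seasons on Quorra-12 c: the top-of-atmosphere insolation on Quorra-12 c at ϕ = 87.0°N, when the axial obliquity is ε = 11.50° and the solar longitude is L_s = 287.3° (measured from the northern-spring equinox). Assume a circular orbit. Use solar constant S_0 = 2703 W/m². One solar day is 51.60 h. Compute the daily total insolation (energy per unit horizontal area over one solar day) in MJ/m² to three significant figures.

Solar declination: sin δ = sin ε · sin L_s = sin 11.50° × sin 287.3° = -0.19035, so δ = -10.973°.
cos h₀ = −tan(+87.0°) tan(-10.973°) = 3.6997 ≥ 1 ⇒ polar night, h₀ = 0 and Q̄ = 0.
Daily total = Q̄ × 51.60 h × 3600 s/h = 0.00 MJ/m².

0.00 MJ/m²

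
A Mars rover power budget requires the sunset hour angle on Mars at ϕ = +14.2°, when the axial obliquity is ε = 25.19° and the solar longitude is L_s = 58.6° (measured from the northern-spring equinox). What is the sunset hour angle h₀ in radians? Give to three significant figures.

h₀ = 1.67 rad

Solar declination: sin δ = sin ε · sin L_s = sin 25.19° × sin 58.6° = 0.36329, so δ = +21.302°.
cos h₀ = −tan ϕ · tan δ = −tan(+14.2°) × tan(+21.302°) = -0.0987, so h₀ = 1.6696 rad = 95.66°.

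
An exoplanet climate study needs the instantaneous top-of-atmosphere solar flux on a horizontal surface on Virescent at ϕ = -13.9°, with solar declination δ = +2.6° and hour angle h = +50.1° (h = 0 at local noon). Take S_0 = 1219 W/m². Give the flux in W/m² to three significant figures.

cos θ_z = sin ϕ sin δ + cos ϕ cos δ cos h = -0.010897 + 0.622025 = 0.611128.
Flux = S_0 · cos θ_z = 1219 × 0.611128 = 745.0 W/m².

745 W/m²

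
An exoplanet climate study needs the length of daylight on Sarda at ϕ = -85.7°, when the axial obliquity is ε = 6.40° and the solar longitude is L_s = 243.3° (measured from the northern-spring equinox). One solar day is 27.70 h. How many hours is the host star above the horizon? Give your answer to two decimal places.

27.70 h

Solar declination: sin δ = sin ε · sin L_s = sin 6.40° × sin 243.3° = -0.09958, so δ = -5.715°.
Sunrise equation: cos h₀ = −tan ϕ · tan δ = -1.3310 ≤ −1, so the host star never sets (polar day) and h₀ = π.
Daylight = 2h₀/(2π) × 27.70 h = (3.1416/π) × 27.70 = 27.70 h.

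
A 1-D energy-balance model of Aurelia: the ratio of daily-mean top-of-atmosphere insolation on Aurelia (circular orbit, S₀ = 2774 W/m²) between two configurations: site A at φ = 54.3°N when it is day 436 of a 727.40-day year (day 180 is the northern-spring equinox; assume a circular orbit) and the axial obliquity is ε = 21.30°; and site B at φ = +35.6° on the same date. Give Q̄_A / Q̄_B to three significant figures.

Q̄_A / Q̄_B ≈ 0.923

— Configuration A (φ=+54.3°):
Solar longitude: λ_s = 360° × (436 − 180)/727.40 = 126.698°.
sin δ = sin 21.30° × sin 126.698° = 0.29125, so δ = +16.933°.
cos H₀ = −tan(+54.3°) tan(+16.933°) = -0.4237, H₀ = 2.0083 rad.
Bracket: H₀ sin φ sin δ + cos φ cos δ sin H₀ = 2.0083×0.81208×0.29125 + 0.58354×0.95665×0.90581 = 0.475000 + 0.505663 = 0.980663.
Q̄ = (S₀/π) × [bracket] = (2774/π) × 0.980663 = 865.92 W/m².
— Configuration B (φ=+35.6°):
cos H₀ = −tan(+35.6°) tan(+16.933°) = -0.2180, H₀ = 1.7905 rad.
Bracket: H₀ sin φ sin δ + cos φ cos δ sin H₀ = 1.7905×0.58212×0.29125 + 0.81310×0.95665×0.97596 = 0.303566 + 0.759153 = 1.062719.
Q̄ = (S₀/π) × [bracket] = (2774/π) × 1.062719 = 938.37 W/m².
Ratio Q̄_A / Q̄_B = 865.92 / 938.37 = 0.9228.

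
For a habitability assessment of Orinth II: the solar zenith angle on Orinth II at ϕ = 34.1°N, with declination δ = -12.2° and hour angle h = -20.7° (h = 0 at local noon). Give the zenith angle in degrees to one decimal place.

θ_z = 50.3°

cos θ_z = sin ϕ sin δ + cos ϕ cos δ cos h = -0.118477 + 0.757110 = 0.638633.
θ_z = arccos(0.638633) = 50.3°.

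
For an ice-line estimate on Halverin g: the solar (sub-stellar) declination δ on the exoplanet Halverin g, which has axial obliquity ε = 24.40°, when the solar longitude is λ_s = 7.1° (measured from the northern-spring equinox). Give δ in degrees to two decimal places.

sin δ = sin ε · sin λ_s = sin 24.40° × sin 7.1° = 0.051060.
δ = arcsin(0.051060) = +2.93°.

δ = +2.93°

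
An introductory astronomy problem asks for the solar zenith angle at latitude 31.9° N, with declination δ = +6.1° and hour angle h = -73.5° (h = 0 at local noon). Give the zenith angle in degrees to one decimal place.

θ_z = 72.8°

cos θ_z = sin ϕ sin δ + cos ϕ cos δ cos h = 0.056154 + 0.239756 = 0.295910.
θ_z = arccos(0.295910) = 72.8°.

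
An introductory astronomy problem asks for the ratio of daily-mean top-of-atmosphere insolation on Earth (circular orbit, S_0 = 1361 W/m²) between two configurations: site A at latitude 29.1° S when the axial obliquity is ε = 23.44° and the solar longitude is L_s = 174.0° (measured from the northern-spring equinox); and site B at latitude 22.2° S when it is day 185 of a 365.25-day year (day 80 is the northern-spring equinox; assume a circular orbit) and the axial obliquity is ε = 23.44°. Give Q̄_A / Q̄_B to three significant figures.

— Configuration A (ϕ=-29.1°):
Solar declination: sin δ = sin ε · sin L_s = sin 23.44° × sin 174.0° = 0.04158, so δ = +2.383°.
cos h₀ = −tan(-29.1°) tan(+2.383°) = 0.0232, h₀ = 1.5476 rad.
Bracket: h₀ sin ϕ sin δ + cos ϕ cos δ sin h₀ = 1.5476×-0.48634×0.04158 + 0.87377×0.99914×0.99973 = -0.031296 + 0.872783 = 0.841487.
Q̄ = (S_0/π) × [bracket] = (1361/π) × 0.841487 = 364.55 W/m².
— Configuration B (ϕ=-22.2°):
Solar longitude: L_s = 360° × (185 − 80)/365.25 = 103.491°.
sin δ = sin 23.44° × sin 103.491° = 0.38681, so δ = +22.756°.
cos h₀ = −tan(-22.2°) tan(+22.756°) = 0.1712, h₀ = 1.3988 rad.
Bracket: h₀ sin ϕ sin δ + cos ϕ cos δ sin h₀ = 1.3988×-0.37784×0.38681 + 0.92587×0.92216×0.98524 = -0.204438 + 0.841198 = 0.636760.
Q̄ = (S_0/π) × [bracket] = (1361/π) × 0.636760 = 275.86 W/m².
Ratio Q̄_A / Q̄_B = 364.55 / 275.86 = 1.322.

Q̄_A / Q̄_B ≈ 1.32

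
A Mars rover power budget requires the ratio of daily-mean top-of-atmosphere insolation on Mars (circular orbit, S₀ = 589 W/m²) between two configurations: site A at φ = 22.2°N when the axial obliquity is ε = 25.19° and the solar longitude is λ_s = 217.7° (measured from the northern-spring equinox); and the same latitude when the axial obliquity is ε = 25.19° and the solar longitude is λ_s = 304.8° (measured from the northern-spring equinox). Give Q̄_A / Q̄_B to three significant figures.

Q̄_A / Q̄_B ≈ 1.11

— Configuration A (φ=+22.2°):
Solar declination: sin δ = sin ε · sin λ_s = sin 25.19° × sin 217.7° = -0.26028, so δ = -15.087°.
cos H₀ = −tan(+22.2°) tan(-15.087°) = 0.1100, H₀ = 1.4606 rad.
Bracket: H₀ sin φ sin δ + cos φ cos δ sin H₀ = 1.4606×0.37784×-0.26028 + 0.92587×0.96553×0.99393 = -0.143642 + 0.888529 = 0.744887.
Q̄ = (S₀/π) × [bracket] = (589/π) × 0.744887 = 139.65 W/m².
— Configuration B (φ=+22.2°):
Solar declination: sin δ = sin ε · sin λ_s = sin 25.19° × sin 304.8° = -0.34950, so δ = -20.457°.
cos H₀ = −tan(+22.2°) tan(-20.457°) = 0.1522, H₀ = 1.4180 rad.
Bracket: H₀ sin φ sin δ + cos φ cos δ sin H₀ = 1.4180×0.37784×-0.34950 + 0.92587×0.93694×0.98835 = -0.187254 + 0.857378 = 0.670124.
Q̄ = (S₀/π) × [bracket] = (589/π) × 0.670124 = 125.64 W/m².
Ratio Q̄_A / Q̄_B = 139.65 / 125.64 = 1.112.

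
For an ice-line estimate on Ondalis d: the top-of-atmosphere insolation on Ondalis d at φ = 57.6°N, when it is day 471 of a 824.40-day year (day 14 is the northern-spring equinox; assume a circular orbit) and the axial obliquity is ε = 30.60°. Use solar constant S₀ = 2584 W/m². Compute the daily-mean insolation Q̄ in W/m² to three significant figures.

Q̄ ≈ 265 W/m²

Solar longitude: λ_s = 360° × (471 − 14)/824.40 = 199.563°.
sin δ = sin 30.60° × sin 199.563° = -0.17045, so δ = -9.814°.
cos H₀ = −tan(+57.6°) tan(-9.814°) = 0.2726, H₀ = 1.2947 rad.
Bracket: H₀ sin φ sin δ + cos φ cos δ sin H₀ = 1.2947×0.84433×-0.17045 + 0.53583×0.98537×0.96213 = -0.186328 + 0.507996 = 0.321668.
Q̄ = (S₀/π) × [bracket] = (2584/π) × 0.321668 = 264.6 W/m².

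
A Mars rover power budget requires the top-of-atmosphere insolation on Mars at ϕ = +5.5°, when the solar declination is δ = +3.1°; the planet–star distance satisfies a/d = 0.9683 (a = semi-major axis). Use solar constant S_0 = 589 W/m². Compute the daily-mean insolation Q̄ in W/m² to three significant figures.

Q̄ ≈ 176 W/m²

cos h₀ = −tan(+5.5°) tan(+3.100°) = -0.0052, h₀ = 1.5760 rad.
Bracket: h₀ sin ϕ sin δ + cos ϕ cos δ sin h₀ = 1.5760×0.09585×0.05408 + 0.99540×0.99854×0.99999 = 0.008169 + 0.993937 = 1.002106.
Inverse-square distance factor (a/d)² = 0.9683² = 0.937605.
Q̄ = (S_0/π) × 0.937605 × [bracket] = (589/π) × 0.937605 × 1.002106 = 176.2 W/m².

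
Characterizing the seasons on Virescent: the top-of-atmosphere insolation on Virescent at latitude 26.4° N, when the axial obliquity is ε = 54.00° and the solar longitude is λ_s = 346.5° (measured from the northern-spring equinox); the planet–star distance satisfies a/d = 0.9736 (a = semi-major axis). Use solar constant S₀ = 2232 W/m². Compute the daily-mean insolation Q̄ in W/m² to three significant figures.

Solar declination: sin δ = sin ε · sin λ_s = sin 54.00° × sin 346.5° = -0.18886, so δ = -10.886°.
cos H₀ = −tan(+26.4°) tan(-10.886°) = 0.0955, H₀ = 1.4752 rad.
Bracket: H₀ sin φ sin δ + cos φ cos δ sin H₀ = 1.4752×0.44464×-0.18886 + 0.89571×0.98200×0.99543 = -0.123879 + 0.875568 = 0.751689.
Inverse-square distance factor (a/d)² = 0.9736² = 0.947897.
Q̄ = (S₀/π) × 0.947897 × [bracket] = (2232/π) × 0.947897 × 0.751689 = 506.2 W/m².

Q̄ ≈ 506 W/m²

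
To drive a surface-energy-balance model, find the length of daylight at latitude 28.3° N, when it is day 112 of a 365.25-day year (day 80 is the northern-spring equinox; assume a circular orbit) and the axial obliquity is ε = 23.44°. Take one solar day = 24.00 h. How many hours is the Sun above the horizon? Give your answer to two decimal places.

12.88 h

Solar longitude: L_s = 360° × (112 − 80)/365.25 = 31.540°.
sin δ = sin 23.44° × sin 31.540° = 0.20808, so δ = +12.010°.
cos h₀ = −tan ϕ · tan δ = −tan(+28.3°) × tan(+12.010°) = -0.1145, so h₀ = 1.6856 rad = 96.58°.
Daylight = 2h₀/(2π) × 24.00 h = (1.6856/π) × 24.00 = 12.88 h.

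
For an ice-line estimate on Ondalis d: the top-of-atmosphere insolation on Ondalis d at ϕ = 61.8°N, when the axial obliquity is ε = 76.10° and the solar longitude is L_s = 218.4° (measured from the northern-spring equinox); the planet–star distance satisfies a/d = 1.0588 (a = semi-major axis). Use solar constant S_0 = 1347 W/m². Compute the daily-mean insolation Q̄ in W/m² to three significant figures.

Solar declination: sin δ = sin ε · sin L_s = sin 76.10° × sin 218.4° = -0.60296, so δ = -37.082°.
cos h₀ = −tan(+61.8°) tan(-37.082°) = 1.4096 ≥ 1 ⇒ polar night, h₀ = 0 and Q̄ = 0.
Inverse-square distance factor (a/d)² = 1.0588² = 1.121057.

Q̄ ≈ 0.00 W/m²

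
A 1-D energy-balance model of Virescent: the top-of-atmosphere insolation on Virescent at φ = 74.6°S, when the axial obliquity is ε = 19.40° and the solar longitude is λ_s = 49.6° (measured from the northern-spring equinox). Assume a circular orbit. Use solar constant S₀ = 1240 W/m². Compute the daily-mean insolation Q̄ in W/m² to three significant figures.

Q̄ ≈ 1.10 W/m²

Solar declination: sin δ = sin ε · sin λ_s = sin 19.40° × sin 49.6° = 0.25295, so δ = +14.652°.
cos H₀ = −tan(-74.6°) tan(+14.652°) = 0.9492, H₀ = 0.3201 rad.
Bracket: H₀ sin φ sin δ + cos φ cos δ sin H₀ = 0.3201×-0.96410×0.25295 + 0.26556×0.96748×0.31464 = -0.078062 + 0.080839 = 0.002777.
Q̄ = (S₀/π) × [bracket] = (1240/π) × 0.002777 = 1.096 W/m².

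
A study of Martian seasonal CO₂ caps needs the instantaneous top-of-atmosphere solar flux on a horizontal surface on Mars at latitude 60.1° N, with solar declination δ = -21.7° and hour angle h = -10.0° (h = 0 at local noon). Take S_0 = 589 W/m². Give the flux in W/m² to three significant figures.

79.9 W/m²

cos θ_z = sin ϕ sin δ + cos ϕ cos δ cos h = -0.320532 + 0.456125 = 0.135593.
Flux = S_0 · cos θ_z = 589 × 0.135593 = 79.86 W/m².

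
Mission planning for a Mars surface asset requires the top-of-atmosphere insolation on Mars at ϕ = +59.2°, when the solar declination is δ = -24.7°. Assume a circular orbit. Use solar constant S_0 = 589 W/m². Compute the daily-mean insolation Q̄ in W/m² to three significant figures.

Q̄ ≈ 9.08 W/m²

cos h₀ = −tan(+59.2°) tan(-24.700°) = 0.7716, h₀ = 0.6895 rad.
Bracket: h₀ sin ϕ sin δ + cos ϕ cos δ sin h₀ = 0.6895×0.85896×-0.41787 + 0.51204×0.90851×0.63614 = -0.247485 + 0.295928 = 0.048443.
Q̄ = (S_0/π) × [bracket] = (589/π) × 0.048443 = 9.082 W/m².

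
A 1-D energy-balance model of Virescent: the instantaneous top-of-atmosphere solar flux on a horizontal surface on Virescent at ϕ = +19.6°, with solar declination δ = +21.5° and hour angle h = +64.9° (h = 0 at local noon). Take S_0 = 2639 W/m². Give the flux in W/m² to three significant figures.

1.31e+03 W/m²

cos θ_z = sin ϕ sin δ + cos ϕ cos δ cos h = 0.122943 + 0.371814 = 0.494757.
Flux = S_0 · cos θ_z = 2639 × 0.494757 = 1306 W/m².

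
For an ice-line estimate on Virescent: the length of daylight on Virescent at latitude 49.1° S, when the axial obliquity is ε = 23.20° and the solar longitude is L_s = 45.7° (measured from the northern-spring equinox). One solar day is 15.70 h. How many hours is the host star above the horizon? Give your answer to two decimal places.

Solar declination: sin δ = sin ε · sin L_s = sin 23.20° × sin 45.7° = 0.28194, so δ = +16.376°.
cos h₀ = −tan ϕ · tan δ = −tan(-49.1°) × tan(+16.376°) = 0.3392, so h₀ = 1.2247 rad = 70.17°.
Daylight = 2h₀/(2π) × 15.70 h = (1.2247/π) × 15.70 = 6.12 h.

6.12 h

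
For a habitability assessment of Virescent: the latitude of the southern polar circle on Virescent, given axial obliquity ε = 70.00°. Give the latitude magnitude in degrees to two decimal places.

The polar circle is the lowest latitude that experiences at least one full rotation of continuous darkness at the northern-summer solstice; it lies at |ϕ| = 90° − ε = 90° − 70.00° = 20.00°.

20.00°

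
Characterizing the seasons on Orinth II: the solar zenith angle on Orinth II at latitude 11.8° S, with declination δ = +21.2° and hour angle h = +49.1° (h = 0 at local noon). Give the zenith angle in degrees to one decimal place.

θ_z = 58.4°

cos θ_z = sin φ sin δ + cos φ cos δ cos h = -0.073951 + 0.597530 = 0.523579.
θ_z = arccos(0.523579) = 58.4°.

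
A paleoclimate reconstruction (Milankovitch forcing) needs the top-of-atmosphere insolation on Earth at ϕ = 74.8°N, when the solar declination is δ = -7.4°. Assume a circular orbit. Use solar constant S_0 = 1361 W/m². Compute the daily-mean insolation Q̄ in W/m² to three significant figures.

cos h₀ = −tan(+74.8°) tan(-7.400°) = 0.4780, h₀ = 1.0724 rad.
Bracket: h₀ sin ϕ sin δ + cos ϕ cos δ sin h₀ = 1.0724×0.96502×-0.12880 + 0.26219×0.99167×0.87834 = -0.133294 + 0.228374 = 0.095080.
Q̄ = (S_0/π) × [bracket] = (1361/π) × 0.095080 = 41.19 W/m².

Q̄ ≈ 41.2 W/m²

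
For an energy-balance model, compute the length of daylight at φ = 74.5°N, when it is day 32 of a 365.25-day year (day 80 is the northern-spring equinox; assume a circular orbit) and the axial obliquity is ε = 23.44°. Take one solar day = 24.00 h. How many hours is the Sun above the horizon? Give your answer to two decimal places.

0.00 h

Solar longitude: λ_s = 360° × (32 − 80)/365.25 = -47.310°, i.e. -47.310° + 360° = 312.690°.
sin δ = sin 23.44° × sin 312.690° = -0.29239, so δ = -17.001°.
cos H₀ = −tan φ · tan δ = 1.1025 ≥ 1, so the Sun never rises (polar night) and H₀ = 0.
Daylight = 2H₀/(2π) × 24.00 h = (0.0000/π) × 24.00 = 0.00 h.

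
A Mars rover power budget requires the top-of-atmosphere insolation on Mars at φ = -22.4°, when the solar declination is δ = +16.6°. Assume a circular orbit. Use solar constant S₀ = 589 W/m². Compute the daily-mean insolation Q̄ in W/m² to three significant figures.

Q̄ ≈ 135 W/m²

cos H₀ = −tan(-22.4°) tan(+16.600°) = 0.1229, H₀ = 1.4476 rad.
Bracket: H₀ sin φ sin δ + cos φ cos δ sin H₀ = 1.4476×-0.38107×0.28569 + 0.92455×0.95832×0.99242 = -0.157597 + 0.879299 = 0.721702.
Q̄ = (S₀/π) × [bracket] = (589/π) × 0.721702 = 135.3 W/m².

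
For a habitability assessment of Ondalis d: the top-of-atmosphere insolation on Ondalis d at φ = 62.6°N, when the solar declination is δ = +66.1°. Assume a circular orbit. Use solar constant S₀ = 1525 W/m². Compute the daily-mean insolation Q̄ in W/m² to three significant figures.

cos H₀ = −tan(+62.6°) tan(+66.100°) = -4.3535 ≤ −1 ⇒ polar day, H₀ = π.
Bracket: H₀ sin φ sin δ + cos φ cos δ sin H₀ = 3.1416×0.88782×0.91425 + 0.46020×0.40514×0.00000 = 2.550004 + 0.000000 = 2.550004.
Q̄ = (S₀/π) × [bracket] = (1525/π) × 2.550004 = 1238 W/m².

Q̄ ≈ 1.24e+03 W/m²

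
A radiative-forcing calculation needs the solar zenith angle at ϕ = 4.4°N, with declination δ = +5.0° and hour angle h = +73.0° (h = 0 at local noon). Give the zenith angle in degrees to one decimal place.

θ_z = 72.7°

cos θ_z = sin ϕ sin δ + cos ϕ cos δ cos h = 0.006687 + 0.290401 = 0.297088.
θ_z = arccos(0.297088) = 72.7°.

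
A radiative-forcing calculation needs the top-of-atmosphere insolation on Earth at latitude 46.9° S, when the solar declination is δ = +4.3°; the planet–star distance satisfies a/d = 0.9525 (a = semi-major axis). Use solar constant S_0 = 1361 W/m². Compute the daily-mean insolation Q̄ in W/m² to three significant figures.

cos h₀ = −tan(-46.9°) tan(+4.300°) = 0.0804, h₀ = 1.4904 rad.
Bracket: h₀ sin ϕ sin δ + cos ϕ cos δ sin h₀ = 1.4904×-0.73016×0.07498 + 0.68327×0.99719×0.99677 = -0.081596 + 0.679149 = 0.597553.
Inverse-square distance factor (a/d)² = 0.9525² = 0.907256.
Q̄ = (S_0/π) × 0.907256 × [bracket] = (1361/π) × 0.907256 × 0.597553 = 234.9 W/m².

Q̄ ≈ 235 W/m²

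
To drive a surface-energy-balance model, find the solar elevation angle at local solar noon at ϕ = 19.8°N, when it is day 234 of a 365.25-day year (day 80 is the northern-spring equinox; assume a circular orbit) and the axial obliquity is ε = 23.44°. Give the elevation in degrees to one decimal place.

Solar longitude: L_s = 360° × (234 − 80)/365.25 = 151.786°.
sin δ = sin 23.44° × sin 151.786° = 0.18806, so δ = +10.839°.
At local noon the hour angle is zero, so the zenith angle equals |ϕ − δ| = |+19.8° − (+10.839°)| = 8.961°.
Elevation = 90° − 8.961° = 81.0°.

81.0°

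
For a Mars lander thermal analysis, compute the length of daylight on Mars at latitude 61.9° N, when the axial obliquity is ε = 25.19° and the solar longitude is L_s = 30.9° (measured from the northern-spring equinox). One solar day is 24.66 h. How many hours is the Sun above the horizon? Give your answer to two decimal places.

15.73 h

Solar declination: sin δ = sin ε · sin L_s = sin 25.19° × sin 30.9° = 0.21857, so δ = +12.625°.
cos h₀ = −tan ϕ · tan δ = −tan(+61.9°) × tan(+12.625°) = -0.4195, so h₀ = 2.0037 rad = 114.80°.
Daylight = 2h₀/(2π) × 24.66 h = (2.0037/π) × 24.66 = 15.73 h.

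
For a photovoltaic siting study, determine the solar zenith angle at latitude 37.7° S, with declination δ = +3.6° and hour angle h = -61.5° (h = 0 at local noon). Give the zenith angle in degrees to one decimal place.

cos θ_z = sin ϕ sin δ + cos ϕ cos δ cos h = -0.038398 + 0.376794 = 0.338396.
θ_z = arccos(0.338396) = 70.2°.

θ_z = 70.2°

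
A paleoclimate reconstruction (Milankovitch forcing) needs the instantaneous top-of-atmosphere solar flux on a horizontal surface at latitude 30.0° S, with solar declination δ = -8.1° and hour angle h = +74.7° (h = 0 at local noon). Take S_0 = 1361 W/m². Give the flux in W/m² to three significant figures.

cos θ_z = sin ϕ sin δ + cos ϕ cos δ cos h = 0.070451 + 0.226241 = 0.296692.
Flux = S_0 · cos θ_z = 1361 × 0.296692 = 403.8 W/m².

404 W/m²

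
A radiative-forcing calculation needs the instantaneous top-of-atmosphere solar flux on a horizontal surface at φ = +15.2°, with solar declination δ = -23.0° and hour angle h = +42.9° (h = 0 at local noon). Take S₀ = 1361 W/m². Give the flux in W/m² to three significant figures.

cos θ_z = sin φ sin δ + cos φ cos δ cos h = -0.102445 + 0.650720 = 0.548275.
Flux = S₀ · cos θ_z = 1361 × 0.548275 = 746.2 W/m².

746 W/m²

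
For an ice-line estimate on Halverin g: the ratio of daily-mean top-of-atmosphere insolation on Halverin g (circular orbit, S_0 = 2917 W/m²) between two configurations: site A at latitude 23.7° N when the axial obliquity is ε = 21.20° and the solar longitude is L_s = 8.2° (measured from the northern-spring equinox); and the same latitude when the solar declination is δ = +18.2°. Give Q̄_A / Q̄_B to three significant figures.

Q̄_A / Q̄_B ≈ 0.880

— Configuration A (ϕ=+23.7°):
Solar declination: sin δ = sin ε · sin L_s = sin 21.20° × sin 8.2° = 0.05158, so δ = +2.957°.
cos h₀ = −tan(+23.7°) tan(+2.957°) = -0.0227, h₀ = 1.5935 rad.
Bracket: h₀ sin ϕ sin δ + cos ϕ cos δ sin h₀ = 1.5935×0.40195×0.05158 + 0.91566×0.99867×0.99974 = 0.033037 + 0.914204 = 0.947241.
Q̄ = (S_0/π) × [bracket] = (2917/π) × 0.947241 = 879.52 W/m².
— Configuration B (ϕ=+23.7°):
cos h₀ = −tan(+23.7°) tan(+18.200°) = -0.1443, h₀ = 1.7156 rad.
Bracket: h₀ sin ϕ sin δ + cos ϕ cos δ sin h₀ = 1.7156×0.40195×0.31233 + 0.91566×0.94997×0.98953 = 0.215378 + 0.860742 = 1.076120.
Q̄ = (S_0/π) × [bracket] = (2917/π) × 1.076120 = 999.19 W/m².
Ratio Q̄_A / Q̄_B = 879.52 / 999.19 = 0.8802.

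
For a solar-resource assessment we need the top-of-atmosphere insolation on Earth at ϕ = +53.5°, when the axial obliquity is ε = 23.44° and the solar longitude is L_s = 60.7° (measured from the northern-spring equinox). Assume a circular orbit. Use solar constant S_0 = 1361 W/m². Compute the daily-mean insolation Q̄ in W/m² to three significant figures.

Q̄ ≈ 462 W/m²

Solar declination: sin δ = sin ε · sin L_s = sin 23.44° × sin 60.7° = 0.34690, so δ = +20.298°.
cos h₀ = −tan(+53.5°) tan(+20.298°) = -0.4998, h₀ = 2.0942 rad.
Bracket: h₀ sin ϕ sin δ + cos ϕ cos δ sin h₀ = 2.0942×0.80386×0.34690 + 0.59482×0.93790×0.86611 = 0.583987 + 0.483187 = 1.067174.
Q̄ = (S_0/π) × [bracket] = (1361/π) × 1.067174 = 462.3 W/m².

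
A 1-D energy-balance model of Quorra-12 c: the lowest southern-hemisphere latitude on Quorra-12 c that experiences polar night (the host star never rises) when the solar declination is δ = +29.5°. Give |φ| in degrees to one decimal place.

Polar night requires cos H₀ = −tan φ tan δ ≥ 1, i.e. tan φ tan δ ≤ −1.
The boundary is |tan φ| · |tan δ| = 1, so |φ| = 90° − |δ| = 90° − 29.5° = 60.5° in the southern hemisphere.

|φ| = 60.5°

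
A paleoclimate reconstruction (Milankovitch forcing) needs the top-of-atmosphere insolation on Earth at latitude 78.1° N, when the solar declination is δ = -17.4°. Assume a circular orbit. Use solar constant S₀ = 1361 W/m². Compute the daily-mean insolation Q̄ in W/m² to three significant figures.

cos H₀ = −tan(+78.1°) tan(-17.400°) = 1.4871 ≥ 1 ⇒ polar night, H₀ = 0 and Q̄ = 0.

Q̄ ≈ 0.00 W/m²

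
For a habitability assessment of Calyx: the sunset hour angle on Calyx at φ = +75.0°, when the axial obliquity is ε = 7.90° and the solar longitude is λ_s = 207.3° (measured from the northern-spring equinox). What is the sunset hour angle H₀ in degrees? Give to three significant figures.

H₀ = 76.4°

Solar declination: sin δ = sin ε · sin λ_s = sin 7.90° × sin 207.3° = -0.06304, so δ = -3.614°.
cos H₀ = −tan φ · tan δ = −tan(+75.0°) × tan(-3.614°) = 0.2357, so H₀ = 1.3328 rad = 76.37°.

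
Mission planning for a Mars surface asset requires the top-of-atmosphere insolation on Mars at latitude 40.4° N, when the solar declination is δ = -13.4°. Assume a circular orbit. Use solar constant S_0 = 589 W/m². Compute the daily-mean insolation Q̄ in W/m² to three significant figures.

Q̄ ≈ 97.5 W/m²

cos h₀ = −tan(+40.4°) tan(-13.400°) = 0.2028, h₀ = 1.3666 rad.
Bracket: h₀ sin ϕ sin δ + cos ϕ cos δ sin h₀ = 1.3666×0.64812×-0.23175 + 0.76154×0.97278×0.97923 = -0.205266 + 0.725424 = 0.520158.
Q̄ = (S_0/π) × [bracket] = (589/π) × 0.520158 = 97.52 W/m².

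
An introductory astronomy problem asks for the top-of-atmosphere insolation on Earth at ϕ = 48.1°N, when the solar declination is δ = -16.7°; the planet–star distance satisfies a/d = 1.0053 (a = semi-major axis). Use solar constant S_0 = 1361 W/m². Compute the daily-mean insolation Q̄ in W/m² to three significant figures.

Q̄ ≈ 149 W/m²

cos h₀ = −tan(+48.1°) tan(-16.700°) = 0.3344, h₀ = 1.2299 rad.
Bracket: h₀ sin ϕ sin δ + cos ϕ cos δ sin h₀ = 1.2299×0.74431×-0.28736 + 0.66783×0.95782×0.94244 = -0.263057 + 0.602842 = 0.339785.
Inverse-square distance factor (a/d)² = 1.0053² = 1.010628.
Q̄ = (S_0/π) × 1.010628 × [bracket] = (1361/π) × 1.010628 × 0.339785 = 148.8 W/m².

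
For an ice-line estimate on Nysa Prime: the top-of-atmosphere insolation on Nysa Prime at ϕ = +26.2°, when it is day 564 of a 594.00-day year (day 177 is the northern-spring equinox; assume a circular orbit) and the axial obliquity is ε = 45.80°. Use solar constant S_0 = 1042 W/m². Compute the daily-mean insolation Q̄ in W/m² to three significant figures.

Solar longitude: L_s = 360° × (564 − 177)/594.00 = 234.545°.
sin δ = sin 45.80° × sin 234.545° = -0.58398, so δ = -35.731°.
cos h₀ = −tan(+26.2°) tan(-35.731°) = 0.3540, h₀ = 1.2090 rad.
Bracket: h₀ sin ϕ sin δ + cos ϕ cos δ sin h₀ = 1.2090×0.44151×-0.58398 + 0.89726×0.81177×0.93525 = -0.311720 + 0.681207 = 0.369487.
Q̄ = (S_0/π) × [bracket] = (1042/π) × 0.369487 = 122.6 W/m².

Q̄ ≈ 123 W/m²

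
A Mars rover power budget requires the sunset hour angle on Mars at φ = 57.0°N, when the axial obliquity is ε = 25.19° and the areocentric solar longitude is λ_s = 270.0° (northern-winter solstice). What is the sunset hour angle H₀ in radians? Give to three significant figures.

sin δ = sin 25.19° × sin 270.0° = -0.42562, so δ = -25.190°.
cos H₀ = −tan φ · tan δ = −tan(+57.0°) × tan(-25.190°) = 0.7243, so H₀ = 0.7608 rad = 43.59°.

H₀ = 0.761 rad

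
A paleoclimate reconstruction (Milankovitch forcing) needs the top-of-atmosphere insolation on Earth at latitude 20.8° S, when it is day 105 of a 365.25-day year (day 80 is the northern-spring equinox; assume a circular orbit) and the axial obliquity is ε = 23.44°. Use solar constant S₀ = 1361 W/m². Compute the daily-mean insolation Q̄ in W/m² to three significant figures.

Solar longitude: λ_s = 360° × (105 − 80)/365.25 = 24.641°.
sin δ = sin 23.44° × sin 24.641° = 0.16585, so δ = +9.547°.
cos H₀ = −tan(-20.8°) tan(+9.547°) = 0.0639, H₀ = 1.5069 rad.
Bracket: H₀ sin φ sin δ + cos φ cos δ sin H₀ = 1.5069×-0.35511×0.16585 + 0.93483×0.98615×0.99796 = -0.088749 + 0.920002 = 0.831253.
Q̄ = (S₀/π) × [bracket] = (1361/π) × 0.831253 = 360.1 W/m².

Q̄ ≈ 360 W/m²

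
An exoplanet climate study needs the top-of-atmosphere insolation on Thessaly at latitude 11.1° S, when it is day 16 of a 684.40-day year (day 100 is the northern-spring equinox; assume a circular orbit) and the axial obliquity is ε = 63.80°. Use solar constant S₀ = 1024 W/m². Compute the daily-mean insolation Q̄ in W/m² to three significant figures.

Q̄ ≈ 314 W/m²

Solar longitude: λ_s = 360° × (16 − 100)/684.40 = -44.185°, i.e. -44.185° + 360° = 315.815°.
sin δ = sin 63.80° × sin 315.815° = -0.62537, so δ = -38.709°.
cos H₀ = −tan(-11.1°) tan(-38.709°) = -0.1572, H₀ = 1.7287 rad.
Bracket: H₀ sin φ sin δ + cos φ cos δ sin H₀ = 1.7287×-0.19252×-0.62537 + 0.98129×0.78033×0.98756 = 0.208129 + 0.756204 = 0.964333.
Q̄ = (S₀/π) × [bracket] = (1024/π) × 0.964333 = 314.3 W/m².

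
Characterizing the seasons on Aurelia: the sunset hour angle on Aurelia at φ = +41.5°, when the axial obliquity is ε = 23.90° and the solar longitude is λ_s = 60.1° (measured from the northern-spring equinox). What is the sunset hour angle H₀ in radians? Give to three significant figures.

H₀ = 1.91 rad

Solar declination: sin δ = sin ε · sin λ_s = sin 23.90° × sin 60.1° = 0.35122, so δ = +20.562°.
cos H₀ = −tan φ · tan δ = −tan(+41.5°) × tan(+20.562°) = -0.3319, so H₀ = 1.9091 rad = 109.38°.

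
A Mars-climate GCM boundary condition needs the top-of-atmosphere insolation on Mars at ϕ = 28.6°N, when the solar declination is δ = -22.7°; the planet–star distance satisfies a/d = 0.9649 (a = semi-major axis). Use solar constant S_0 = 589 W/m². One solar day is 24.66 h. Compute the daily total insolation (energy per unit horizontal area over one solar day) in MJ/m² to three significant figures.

cos h₀ = −tan(+28.6°) tan(-22.700°) = 0.2281, h₀ = 1.3407 rad.
Bracket: h₀ sin ϕ sin δ + cos ϕ cos δ sin h₀ = 1.3407×0.47869×-0.38591 + 0.87798×0.92254×0.97364 = -0.247669 + 0.788621 = 0.540952.
Inverse-square distance factor (a/d)² = 0.9649² = 0.931032.
Q̄ = (S_0/π) × 0.931032 × [bracket] = (589/π) × 0.931032 × 0.540952 = 94.425 W/m².
Daily total = Q̄ × 24.66 h × 3600 s/h = 94.425 × 24.66 × 3600 / 10⁶ = 8.383 MJ/m².

8.38 MJ/m²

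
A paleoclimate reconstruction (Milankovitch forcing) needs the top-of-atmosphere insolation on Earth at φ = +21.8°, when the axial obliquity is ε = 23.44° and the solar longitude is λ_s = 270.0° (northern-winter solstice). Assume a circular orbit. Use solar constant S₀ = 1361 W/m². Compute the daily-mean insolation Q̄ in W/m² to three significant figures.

Q̄ ≈ 274 W/m²

Solar declination: sin δ = sin ε · sin λ_s = sin 23.44° × sin 270.0° = -0.39779, so δ = -23.440°.
cos H₀ = −tan(+21.8°) tan(-23.440°) = 0.1734, H₀ = 1.3965 rad.
Bracket: H₀ sin φ sin δ + cos φ cos δ sin H₀ = 1.3965×0.37137×-0.39779 + 0.92849×0.91748×0.98485 = -0.206301 + 0.838965 = 0.632664.
Q̄ = (S₀/π) × [bracket] = (1361/π) × 0.632664 = 274.1 W/m².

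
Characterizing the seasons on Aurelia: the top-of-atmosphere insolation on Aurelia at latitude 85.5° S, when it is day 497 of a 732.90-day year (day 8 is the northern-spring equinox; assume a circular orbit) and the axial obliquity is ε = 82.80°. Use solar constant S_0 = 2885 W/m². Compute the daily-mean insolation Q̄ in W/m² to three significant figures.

Solar longitude: L_s = 360° × (497 − 8)/732.90 = 240.196°.
sin δ = sin 82.80° × sin 240.196° = -0.86089, so δ = -59.417°.
cos h₀ = −tan(-85.5°) tan(-59.417°) = -21.4995 ≤ −1 ⇒ polar day, h₀ = π.
Bracket: h₀ sin ϕ sin δ + cos ϕ cos δ sin h₀ = 3.1416×-0.99692×-0.86089 + 0.07846×0.50879×0.00000 = 2.696242 + 0.000000 = 2.696242.
Q̄ = (S_0/π) × [bracket] = (2885/π) × 2.696242 = 2476 W/m².

Q̄ ≈ 2.48e+03 W/m²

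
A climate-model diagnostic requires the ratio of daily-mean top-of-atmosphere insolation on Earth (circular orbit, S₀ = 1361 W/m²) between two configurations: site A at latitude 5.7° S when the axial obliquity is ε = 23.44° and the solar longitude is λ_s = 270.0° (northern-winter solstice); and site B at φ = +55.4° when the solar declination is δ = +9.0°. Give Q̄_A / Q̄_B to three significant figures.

— Configuration A (φ=-5.7°):
Solar declination: sin δ = sin ε · sin λ_s = sin 23.44° × sin 270.0° = -0.39779, so δ = -23.440°.
cos H₀ = −tan(-5.7°) tan(-23.440°) = -0.0433, H₀ = 1.6141 rad.
Bracket: H₀ sin φ sin δ + cos φ cos δ sin H₀ = 1.6141×-0.09932×-0.39779 + 0.99506×0.91748×0.99906 = 0.063771 + 0.912089 = 0.975860.
Q̄ = (S₀/π) × [bracket] = (1361/π) × 0.975860 = 422.76 W/m².
— Configuration B (φ=+55.4°):
cos H₀ = −tan(+55.4°) tan(+9.000°) = -0.2296, H₀ = 1.8025 rad.
Bracket: H₀ sin φ sin δ + cos φ cos δ sin H₀ = 1.8025×0.82314×0.15643 + 0.56784×0.98769×0.97329 = 0.232097 + 0.545870 = 0.777967.
Q̄ = (S₀/π) × [bracket] = (1361/π) × 0.777967 = 337.03 W/m².
Ratio Q̄_A / Q̄_B = 422.76 / 337.03 = 1.254.

Q̄_A / Q̄_B ≈ 1.25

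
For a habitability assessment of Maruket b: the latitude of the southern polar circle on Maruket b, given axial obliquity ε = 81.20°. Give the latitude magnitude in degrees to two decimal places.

The polar circle is the lowest latitude that experiences at least one full rotation of continuous darkness at the northern-summer solstice; it lies at |φ| = 90° − ε = 90° − 81.20° = 8.80°.

8.80°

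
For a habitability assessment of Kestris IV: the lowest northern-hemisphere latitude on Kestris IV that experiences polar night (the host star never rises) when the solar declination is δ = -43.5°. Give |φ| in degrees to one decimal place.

|φ| = 46.5°

Polar night requires cos H₀ = −tan φ tan δ ≥ 1, i.e. tan φ tan δ ≤ −1.
The boundary is |tan φ| · |tan δ| = 1, so |φ| = 90° − |δ| = 90° − 43.5° = 46.5° in the northern hemisphere.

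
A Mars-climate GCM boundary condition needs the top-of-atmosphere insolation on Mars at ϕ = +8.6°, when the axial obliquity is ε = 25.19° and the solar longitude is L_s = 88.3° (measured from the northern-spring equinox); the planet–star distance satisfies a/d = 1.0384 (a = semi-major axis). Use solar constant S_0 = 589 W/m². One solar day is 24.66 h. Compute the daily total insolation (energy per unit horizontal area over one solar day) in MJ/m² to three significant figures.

17.9 MJ/m²

Solar declination: sin δ = sin ε · sin L_s = sin 25.19° × sin 88.3° = 0.42543, so δ = +25.178°.
cos h₀ = −tan(+8.6°) tan(+25.178°) = -0.0711, h₀ = 1.6420 rad.
Bracket: h₀ sin ϕ sin δ + cos ϕ cos δ sin h₀ = 1.6420×0.14954×0.42543 + 0.98876×0.90499×0.99747 = 0.104462 + 0.892554 = 0.997016.
Inverse-square distance factor (a/d)² = 1.0384² = 1.078275.
Q̄ = (S_0/π) × 1.078275 × [bracket] = (589/π) × 1.078275 × 0.997016 = 201.56 W/m².
Daily total = Q̄ × 24.66 h × 3600 s/h = 201.56 × 24.66 × 3600 / 10⁶ = 17.89 MJ/m².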